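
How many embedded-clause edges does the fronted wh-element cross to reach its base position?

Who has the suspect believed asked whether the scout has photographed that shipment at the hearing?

1

"who" is extracted from the subject of "asked".
Boundaries crossed, outermost first: [Ø] — 1 in total.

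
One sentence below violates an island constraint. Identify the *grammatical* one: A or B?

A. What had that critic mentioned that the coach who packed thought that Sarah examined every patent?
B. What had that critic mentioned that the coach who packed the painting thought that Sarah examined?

In A, the wh-phrase is extracted from inside a complex-NP island (relative clause) (introduced by "who"), which blocks movement.
In B, the extraction path crosses only that-complement boundaries, which are transparent.
So B is grammatical.

B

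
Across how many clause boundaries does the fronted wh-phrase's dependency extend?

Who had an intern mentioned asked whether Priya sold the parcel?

"who" is extracted from the subject of "asked".
Boundaries crossed, outermost first: [Ø] — 1 in total.

1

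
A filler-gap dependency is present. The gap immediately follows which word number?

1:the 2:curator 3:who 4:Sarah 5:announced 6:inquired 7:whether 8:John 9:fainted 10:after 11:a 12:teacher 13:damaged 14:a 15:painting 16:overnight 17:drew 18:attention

The displaced element is "the curator" (word 2).
It is linked across 1 clause boundary (Ø).
It functions as the subject of "inquired", so the gap sits immediately after word 5 ("announced").
Base order: Sarah announced that the curator inquired whether John fainted after a teacher damaged a painting overnight.

5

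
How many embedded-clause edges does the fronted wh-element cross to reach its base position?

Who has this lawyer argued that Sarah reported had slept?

"who" is extracted from the subject of "slept".
Boundaries crossed, outermost first: [that], [Ø] — 2 in total.

2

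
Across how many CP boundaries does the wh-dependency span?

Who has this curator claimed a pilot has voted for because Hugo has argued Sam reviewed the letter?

"who" is extracted from the PP object of "voted".
Boundaries crossed, outermost first: [Ø] — 1 in total.

1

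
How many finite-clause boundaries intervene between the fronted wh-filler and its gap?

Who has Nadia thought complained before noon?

"who" is extracted from the subject of "complained".
Boundaries crossed, outermost first: [Ø] — 1 in total.

1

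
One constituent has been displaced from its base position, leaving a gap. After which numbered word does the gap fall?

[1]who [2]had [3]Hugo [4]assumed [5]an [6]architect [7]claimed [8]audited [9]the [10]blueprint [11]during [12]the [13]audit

The displaced element is "who" (word 1).
It is linked across 2 clause boundaries (Ø → Ø).
It functions as the subject of "audited", so the gap sits immediately after word 7 ("claimed").
Base order: Hugo had assumed an architect claimed that who audited the blueprint during the audit.

7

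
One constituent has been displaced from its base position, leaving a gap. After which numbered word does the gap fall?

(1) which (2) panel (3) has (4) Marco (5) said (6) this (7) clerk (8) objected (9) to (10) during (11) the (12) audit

9

The displaced element is "which panel" (word 2).
It is linked across 1 clause boundary (Ø).
It functions as the object of the preposition "to" of "objected", so the gap sits immediately after word 9 ("to").
Base order: Marco has said this clerk objected to which panel during the audit.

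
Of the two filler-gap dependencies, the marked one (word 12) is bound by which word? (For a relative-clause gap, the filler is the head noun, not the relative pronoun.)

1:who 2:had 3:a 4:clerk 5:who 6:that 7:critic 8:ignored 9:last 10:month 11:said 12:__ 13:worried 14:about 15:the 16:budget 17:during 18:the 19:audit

1

The marked gap is the subject of "worried".
Its filler is the fronted wh-phrase "who", at word 1.
(The other dependency links word 4 to a gap after word 8.)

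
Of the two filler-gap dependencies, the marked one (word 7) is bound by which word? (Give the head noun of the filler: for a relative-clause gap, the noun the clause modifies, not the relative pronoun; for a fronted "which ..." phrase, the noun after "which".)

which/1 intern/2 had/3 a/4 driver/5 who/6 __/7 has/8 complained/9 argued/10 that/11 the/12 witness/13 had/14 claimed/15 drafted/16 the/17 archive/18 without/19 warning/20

5

The marked gap is inside the relative clause, the subject of "complained".
Its filler is the head noun "driver" (via "who"), at word 5.
(The other dependency links word 2 to a gap after word 15.)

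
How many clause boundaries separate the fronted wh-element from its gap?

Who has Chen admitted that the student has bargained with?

1

"who" is extracted from the PP object of "bargained".
Boundaries crossed, outermost first: [that] — 1 in total.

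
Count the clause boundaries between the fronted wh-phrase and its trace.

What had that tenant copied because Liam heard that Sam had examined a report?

0

"what" originates inside the matrix clause — no clause boundary is crossed.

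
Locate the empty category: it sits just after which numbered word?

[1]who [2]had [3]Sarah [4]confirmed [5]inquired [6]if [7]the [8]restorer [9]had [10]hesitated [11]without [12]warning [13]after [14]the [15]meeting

4

The displaced element is "who" (word 1).
It is linked across 1 clause boundary (Ø).
It functions as the subject of "inquired", so the gap sits immediately after word 4 ("confirmed").
Base order: Sarah had confirmed that who inquired if the restorer had hesitated without warning after the meeting.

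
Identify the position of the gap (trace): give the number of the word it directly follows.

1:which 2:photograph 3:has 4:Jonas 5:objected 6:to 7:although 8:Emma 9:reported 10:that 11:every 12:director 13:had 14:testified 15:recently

6

The displaced element is "which photograph" (word 2).
It functions as the object of the preposition "to" of "objected", so the gap sits immediately after word 6 ("to").
Base order: Jonas has objected to which photograph although Emma reported that every director had testified recently.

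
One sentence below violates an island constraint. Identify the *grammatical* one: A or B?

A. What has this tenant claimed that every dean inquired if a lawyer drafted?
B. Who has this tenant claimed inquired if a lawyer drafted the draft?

B

In A, the wh-phrase is extracted from inside a wh-island (introduced by "if"), which blocks movement.
In B, the extraction path crosses only that-complement boundaries, which are transparent.
So B is grammatical.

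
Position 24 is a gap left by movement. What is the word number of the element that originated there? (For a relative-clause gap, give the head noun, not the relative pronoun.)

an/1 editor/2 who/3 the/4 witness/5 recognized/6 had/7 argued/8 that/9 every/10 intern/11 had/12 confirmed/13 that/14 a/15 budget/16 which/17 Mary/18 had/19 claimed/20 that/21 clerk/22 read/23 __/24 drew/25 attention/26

The gap at 24 is the object of "read", inside a relative clause.
The relative pronoun is "which" (word 17); it is bound by the head noun immediately before it.
Its filler is the head noun "budget", at word 16.

16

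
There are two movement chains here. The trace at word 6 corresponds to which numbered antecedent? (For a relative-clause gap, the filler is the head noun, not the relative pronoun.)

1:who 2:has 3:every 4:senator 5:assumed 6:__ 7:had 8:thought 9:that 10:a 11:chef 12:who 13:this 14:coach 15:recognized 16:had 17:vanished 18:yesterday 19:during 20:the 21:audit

The marked gap is the subject of "thought".
Its filler is the fronted wh-phrase "who", at word 1.
(The other dependency links word 11 to a gap after word 15.)

1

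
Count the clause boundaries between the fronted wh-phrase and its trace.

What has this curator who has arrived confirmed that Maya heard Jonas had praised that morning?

"what" is extracted from the object of "praised".
Boundaries crossed, outermost first: [that], [Ø] — 2 in total.

2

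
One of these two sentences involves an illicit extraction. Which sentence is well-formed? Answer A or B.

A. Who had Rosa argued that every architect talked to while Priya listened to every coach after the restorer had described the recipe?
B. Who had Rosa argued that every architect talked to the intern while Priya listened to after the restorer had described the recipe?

A

In B, the wh-phrase is extracted from inside an adjunct island (introduced by "while"), which blocks movement.
In A, the extraction path crosses only that-complement boundaries, which are transparent.
So A is grammatical.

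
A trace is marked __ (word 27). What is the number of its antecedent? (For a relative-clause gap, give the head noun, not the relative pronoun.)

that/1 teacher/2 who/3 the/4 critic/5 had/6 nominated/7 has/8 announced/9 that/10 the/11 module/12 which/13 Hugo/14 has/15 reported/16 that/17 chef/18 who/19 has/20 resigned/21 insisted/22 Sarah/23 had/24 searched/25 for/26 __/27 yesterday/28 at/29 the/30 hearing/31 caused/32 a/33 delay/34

The gap at 27 is the prepositional object of "searched", inside a relative clause.
The relative pronoun is "which" (word 13); it is bound by the head noun immediately before it.
Its filler is the head noun "module", at word 12.

12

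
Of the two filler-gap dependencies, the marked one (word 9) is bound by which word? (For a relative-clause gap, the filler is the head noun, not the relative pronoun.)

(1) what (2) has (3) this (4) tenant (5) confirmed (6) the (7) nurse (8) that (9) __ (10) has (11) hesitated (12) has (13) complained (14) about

7

The marked gap is inside the relative clause, the subject of "hesitated".
Its filler is the head noun "nurse" (via "that"), at word 7.
(The other dependency links word 1 to a gap after word 14.)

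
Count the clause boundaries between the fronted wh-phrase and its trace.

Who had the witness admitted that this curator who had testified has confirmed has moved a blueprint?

"who" is extracted from the subject of "moved".
Boundaries crossed, outermost first: [that], [Ø] — 2 in total.

2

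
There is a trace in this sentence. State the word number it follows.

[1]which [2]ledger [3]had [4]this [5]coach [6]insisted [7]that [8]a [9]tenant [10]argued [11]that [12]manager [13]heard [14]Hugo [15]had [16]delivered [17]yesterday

16

The displaced element is "which ledger" (word 2).
It is linked across 3 clause boundaries (that → Ø → Ø).
It functions as the direct object of "delivered", so the gap sits immediately after word 16 ("delivered").
Base order: This coach had insisted that a tenant argued that manager heard Hugo had delivered which ledger yesterday.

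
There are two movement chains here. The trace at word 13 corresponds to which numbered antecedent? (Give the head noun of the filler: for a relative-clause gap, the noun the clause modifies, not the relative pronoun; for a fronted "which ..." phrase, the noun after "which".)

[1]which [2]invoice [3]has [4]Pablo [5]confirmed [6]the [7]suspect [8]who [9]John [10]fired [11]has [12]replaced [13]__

The marked gap is the direct object of "replaced".
Its filler is the fronted wh-phrase "which invoice", at word 2.
(The other dependency links word 7 to a gap after word 10.)

2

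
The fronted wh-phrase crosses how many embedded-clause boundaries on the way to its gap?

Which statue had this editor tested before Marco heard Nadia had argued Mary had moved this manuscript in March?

0

"which statue" originates inside the matrix clause — no clause boundary is crossed.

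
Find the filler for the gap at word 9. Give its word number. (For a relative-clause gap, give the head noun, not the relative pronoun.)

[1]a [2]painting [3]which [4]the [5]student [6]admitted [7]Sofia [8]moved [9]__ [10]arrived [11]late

The gap at 9 is the object of "moved", inside a relative clause.
The relative pronoun is "which" (word 3); it is bound by the head noun immediately before it.
Its filler is the head noun "painting", at word 2.

2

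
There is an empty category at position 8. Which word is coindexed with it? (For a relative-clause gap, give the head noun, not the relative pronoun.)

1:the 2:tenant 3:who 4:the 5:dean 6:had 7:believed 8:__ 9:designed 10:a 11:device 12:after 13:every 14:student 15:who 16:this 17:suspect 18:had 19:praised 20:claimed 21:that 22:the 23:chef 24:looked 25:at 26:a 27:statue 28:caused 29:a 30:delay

2

The gap at 8 is the subject of "designed", inside a relative clause.
The relative pronoun is "who" (word 3); it is bound by the head noun immediately before it.
Its filler is the head noun "tenant", at word 2.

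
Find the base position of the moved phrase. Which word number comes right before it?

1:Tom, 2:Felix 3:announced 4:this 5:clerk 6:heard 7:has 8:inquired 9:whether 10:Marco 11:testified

The displaced element is "Tom" (word 1).
It is linked across 2 clause boundaries (Ø → Ø).
It functions as the subject of "inquired", so the gap sits immediately after word 6 ("heard").
Base order: Felix announced this clerk heard that Tom has inquired whether Marco testified.

6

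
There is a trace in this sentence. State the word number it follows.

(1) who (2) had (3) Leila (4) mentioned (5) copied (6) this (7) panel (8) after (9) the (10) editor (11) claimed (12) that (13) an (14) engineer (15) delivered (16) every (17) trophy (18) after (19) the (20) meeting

The displaced element is "who" (word 1).
It is linked across 1 clause boundary (Ø).
It functions as the subject of "copied", so the gap sits immediately after word 4 ("mentioned").
Base order: Leila had mentioned that who copied this panel after the editor claimed that an engineer delivered every trophy after the meeting.

4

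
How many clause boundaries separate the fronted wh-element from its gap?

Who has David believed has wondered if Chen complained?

1

"who" is extracted from the subject of "wondered".
Boundaries crossed, outermost first: [Ø] — 1 in total.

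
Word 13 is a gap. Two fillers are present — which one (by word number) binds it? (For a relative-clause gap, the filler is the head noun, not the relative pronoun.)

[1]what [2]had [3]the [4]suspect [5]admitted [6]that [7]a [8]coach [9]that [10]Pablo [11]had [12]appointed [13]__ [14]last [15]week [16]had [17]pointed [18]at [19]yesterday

8

The marked gap is inside the relative clause, the direct object of "appointed".
Its filler is the head noun "coach" (via "that"), at word 8.
(The other dependency links word 1 to a gap after word 18.)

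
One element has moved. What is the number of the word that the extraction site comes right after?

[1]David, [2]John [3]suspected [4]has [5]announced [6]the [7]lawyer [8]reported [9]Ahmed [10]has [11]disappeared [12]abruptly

The displaced element is "David" (word 1).
It is linked across 1 clause boundary (Ø).
It functions as the subject of "announced", so the gap sits immediately after word 3 ("suspected").
Base order: John suspected that David has announced the lawyer reported Ahmed has disappeared abruptly.

3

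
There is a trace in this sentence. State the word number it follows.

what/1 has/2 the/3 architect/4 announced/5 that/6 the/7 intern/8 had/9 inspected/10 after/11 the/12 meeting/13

The displaced element is "what" (word 1).
It is linked across 1 clause boundary (that).
It functions as the direct object of "inspected", so the gap sits immediately after word 10 ("inspected").
Base order: The architect has announced that the intern had inspected what after the meeting.

10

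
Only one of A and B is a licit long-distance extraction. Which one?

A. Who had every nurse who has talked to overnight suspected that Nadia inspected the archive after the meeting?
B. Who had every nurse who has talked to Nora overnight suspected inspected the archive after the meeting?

In A, the wh-phrase is extracted from inside a complex-NP island (relative clause) (introduced by "who"), which blocks movement.
In B, the extraction path crosses only that-complement boundaries, which are transparent.
So B is grammatical.

B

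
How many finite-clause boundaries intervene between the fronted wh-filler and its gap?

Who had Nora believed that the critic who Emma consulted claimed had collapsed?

"who" is extracted from the subject of "collapsed".
Boundaries crossed, outermost first: [that], [Ø] — 2 in total.

2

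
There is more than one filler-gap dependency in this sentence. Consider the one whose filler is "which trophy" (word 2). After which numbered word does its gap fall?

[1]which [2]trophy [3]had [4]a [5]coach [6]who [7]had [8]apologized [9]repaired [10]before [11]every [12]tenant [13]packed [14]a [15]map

The displaced element is "which trophy" (word 2).
It functions as the direct object of "repaired", so the gap sits immediately after word 9 ("repaired").
Base order: A coach who had apologized had repaired which trophy before every tenant packed a map.

9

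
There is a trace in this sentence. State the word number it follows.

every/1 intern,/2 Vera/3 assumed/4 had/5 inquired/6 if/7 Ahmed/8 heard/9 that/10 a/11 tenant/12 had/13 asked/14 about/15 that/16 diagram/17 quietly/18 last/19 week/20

4

The displaced element is "every intern" (word 2).
It is linked across 1 clause boundary (Ø).
It functions as the subject of "inquired", so the gap sits immediately after word 4 ("assumed").
Base order: Vera assumed that every intern had inquired if Ahmed heard that a tenant had asked about that diagram quietly last week.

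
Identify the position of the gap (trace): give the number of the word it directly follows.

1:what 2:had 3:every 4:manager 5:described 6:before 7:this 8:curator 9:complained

The displaced element is "what" (word 1).
It functions as the direct object of "described", so the gap sits immediately after word 5 ("described").
Base order: Every manager had described what before this curator complained.

5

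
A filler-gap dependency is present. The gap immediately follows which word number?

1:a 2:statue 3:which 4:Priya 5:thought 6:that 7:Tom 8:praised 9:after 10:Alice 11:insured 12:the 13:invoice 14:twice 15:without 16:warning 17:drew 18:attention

8

The displaced element is "a statue" (word 2).
It is linked across 1 clause boundary (that).
It functions as the direct object of "praised", so the gap sits immediately after word 8 ("praised").
Base order: Priya thought that Tom praised a statue after Alice insured the invoice twice without warning.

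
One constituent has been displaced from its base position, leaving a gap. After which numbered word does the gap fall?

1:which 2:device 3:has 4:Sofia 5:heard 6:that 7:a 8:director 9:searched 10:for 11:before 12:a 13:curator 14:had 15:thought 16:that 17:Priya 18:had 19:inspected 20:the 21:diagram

10

The displaced element is "which device" (word 2).
It is linked across 1 clause boundary (that).
It functions as the object of the preposition "for" of "searched", so the gap sits immediately after word 10 ("for").
Base order: Sofia has heard that a director searched for which device before a curator had thought that Priya had inspected the diagram.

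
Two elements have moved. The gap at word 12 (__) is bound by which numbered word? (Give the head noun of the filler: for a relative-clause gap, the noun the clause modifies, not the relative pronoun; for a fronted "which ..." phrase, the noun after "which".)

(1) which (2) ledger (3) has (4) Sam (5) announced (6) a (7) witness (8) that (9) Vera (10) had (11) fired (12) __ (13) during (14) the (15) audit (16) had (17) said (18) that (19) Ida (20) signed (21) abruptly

7

The marked gap is inside the relative clause, the direct object of "fired".
Its filler is the head noun "witness" (via "that"), at word 7.
(The other dependency links word 2 to a gap after word 20.)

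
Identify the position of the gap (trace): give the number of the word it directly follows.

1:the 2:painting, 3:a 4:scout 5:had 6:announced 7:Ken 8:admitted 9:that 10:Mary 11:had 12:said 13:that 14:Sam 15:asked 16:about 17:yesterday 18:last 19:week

The displaced element is "the painting" (word 2).
It is linked across 3 clause boundaries (Ø → that → that).
It functions as the object of the preposition "about" of "asked", so the gap sits immediately after word 16 ("about").
Base order: A scout had announced Ken admitted that Mary had said that Sam asked about the painting yesterday last week.

16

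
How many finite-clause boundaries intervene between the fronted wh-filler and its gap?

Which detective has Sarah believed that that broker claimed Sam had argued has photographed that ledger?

"which detective" is extracted from the subject of "photographed".
Boundaries crossed, outermost first: [that], [Ø], [Ø] — 3 in total.

3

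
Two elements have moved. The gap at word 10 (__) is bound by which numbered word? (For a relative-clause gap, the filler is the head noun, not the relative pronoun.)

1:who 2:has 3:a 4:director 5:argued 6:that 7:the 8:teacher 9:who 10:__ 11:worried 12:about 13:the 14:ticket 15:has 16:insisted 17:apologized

The marked gap is inside the relative clause, the subject of "worried".
Its filler is the head noun "teacher" (via "who"), at word 8.
(The other dependency links word 1 to a gap after word 16.)

8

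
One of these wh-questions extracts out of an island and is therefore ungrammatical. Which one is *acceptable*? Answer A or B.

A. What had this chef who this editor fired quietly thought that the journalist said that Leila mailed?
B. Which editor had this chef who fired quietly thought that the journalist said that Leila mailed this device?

A

In B, the wh-phrase is extracted from inside a complex-NP island (relative clause) (introduced by "who"), which blocks movement.
In A, the extraction path crosses only that-complement boundaries, which are transparent.
So A is grammatical.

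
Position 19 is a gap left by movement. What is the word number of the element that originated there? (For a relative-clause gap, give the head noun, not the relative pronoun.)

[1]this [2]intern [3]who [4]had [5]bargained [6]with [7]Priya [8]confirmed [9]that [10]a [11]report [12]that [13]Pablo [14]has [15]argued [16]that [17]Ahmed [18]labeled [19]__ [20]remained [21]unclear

11

The gap at 19 is the object of "labeled", inside a relative clause.
The relative pronoun is "that" (word 12); it is bound by the head noun immediately before it.
Its filler is the head noun "report", at word 11.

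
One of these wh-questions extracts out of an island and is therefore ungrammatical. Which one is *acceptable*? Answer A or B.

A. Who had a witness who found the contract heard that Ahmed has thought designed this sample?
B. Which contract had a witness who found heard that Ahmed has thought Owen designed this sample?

A

In B, the wh-phrase is extracted from inside a complex-NP island (relative clause) (introduced by "who"), which blocks movement.
In A, the extraction path crosses only that-complement boundaries, which are transparent.
So A is grammatical.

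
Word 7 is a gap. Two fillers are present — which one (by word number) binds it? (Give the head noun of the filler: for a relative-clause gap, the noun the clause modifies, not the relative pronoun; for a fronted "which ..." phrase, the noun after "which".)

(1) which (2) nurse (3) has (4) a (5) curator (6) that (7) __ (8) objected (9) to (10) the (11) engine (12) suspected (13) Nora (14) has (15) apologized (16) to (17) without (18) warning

5

The marked gap is inside the relative clause, the subject of "objected".
Its filler is the head noun "curator" (via "that"), at word 5.
(The other dependency links word 2 to a gap after word 16.)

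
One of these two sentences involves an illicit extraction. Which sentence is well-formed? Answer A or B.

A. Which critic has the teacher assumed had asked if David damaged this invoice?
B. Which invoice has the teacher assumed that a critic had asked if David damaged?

In B, the wh-phrase is extracted from inside a wh-island (introduced by "if"), which blocks movement.
In A, the extraction path crosses only that-complement boundaries, which are transparent.
So A is grammatical.

A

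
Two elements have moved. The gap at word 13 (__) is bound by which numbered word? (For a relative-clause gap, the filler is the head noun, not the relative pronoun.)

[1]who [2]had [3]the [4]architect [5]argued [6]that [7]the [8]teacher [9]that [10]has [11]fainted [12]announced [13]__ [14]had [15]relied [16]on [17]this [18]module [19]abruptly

1

The marked gap is the subject of "relied".
Its filler is the fronted wh-phrase "who", at word 1.
(The other dependency links word 8 to a gap after word 9.)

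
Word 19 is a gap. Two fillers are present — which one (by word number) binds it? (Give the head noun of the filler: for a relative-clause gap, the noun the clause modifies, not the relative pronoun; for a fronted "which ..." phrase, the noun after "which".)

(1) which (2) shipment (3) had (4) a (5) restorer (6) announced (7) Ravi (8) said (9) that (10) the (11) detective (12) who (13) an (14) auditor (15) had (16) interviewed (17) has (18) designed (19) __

The marked gap is the direct object of "designed".
Its filler is the fronted wh-phrase "which shipment", at word 2.
(The other dependency links word 11 to a gap after word 16.)

2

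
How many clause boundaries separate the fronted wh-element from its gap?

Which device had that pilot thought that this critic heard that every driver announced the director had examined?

"which device" is extracted from the object of "examined".
Boundaries crossed, outermost first: [that], [that], [Ø] — 3 in total.

3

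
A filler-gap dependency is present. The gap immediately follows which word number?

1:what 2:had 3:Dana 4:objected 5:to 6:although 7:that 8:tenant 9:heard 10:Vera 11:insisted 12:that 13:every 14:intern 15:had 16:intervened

5

The displaced element is "what" (word 1).
It functions as the object of the preposition "to" of "objected", so the gap sits immediately after word 5 ("to").
Base order: Dana had objected to what although that tenant heard Vera insisted that every intern had intervened.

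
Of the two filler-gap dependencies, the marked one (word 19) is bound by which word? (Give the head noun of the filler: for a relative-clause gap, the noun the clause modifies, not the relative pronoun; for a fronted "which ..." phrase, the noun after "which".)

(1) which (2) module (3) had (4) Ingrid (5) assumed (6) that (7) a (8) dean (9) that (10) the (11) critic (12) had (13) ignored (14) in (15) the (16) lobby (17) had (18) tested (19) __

2

The marked gap is the direct object of "tested".
Its filler is the fronted wh-phrase "which module", at word 2.
(The other dependency links word 8 to a gap after word 13.)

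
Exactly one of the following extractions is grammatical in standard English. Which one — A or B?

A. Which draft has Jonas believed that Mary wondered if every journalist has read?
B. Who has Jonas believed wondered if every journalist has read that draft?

B

In A, the wh-phrase is extracted from inside a wh-island (introduced by "if"), which blocks movement.
In B, the extraction path crosses only that-complement boundaries, which are transparent.
So B is grammatical.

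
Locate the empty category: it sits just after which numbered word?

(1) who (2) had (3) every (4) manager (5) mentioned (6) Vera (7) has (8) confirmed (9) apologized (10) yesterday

The displaced element is "who" (word 1).
It is linked across 2 clause boundaries (Ø → Ø).
It functions as the subject of "apologized", so the gap sits immediately after word 8 ("confirmed").
Base order: Every manager had mentioned Vera has confirmed that who apologized yesterday.

8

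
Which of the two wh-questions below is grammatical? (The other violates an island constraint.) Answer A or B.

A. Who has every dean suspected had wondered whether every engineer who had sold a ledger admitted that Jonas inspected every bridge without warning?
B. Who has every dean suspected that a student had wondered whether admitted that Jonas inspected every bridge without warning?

In B, the wh-phrase is extracted from inside a wh-island (introduced by "whether"), which blocks movement.
In A, the extraction path crosses only that-complement boundaries, which are transparent.
So A is grammatical.

A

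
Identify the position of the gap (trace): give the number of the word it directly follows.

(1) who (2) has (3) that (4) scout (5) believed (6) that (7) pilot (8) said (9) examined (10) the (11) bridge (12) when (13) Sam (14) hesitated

The displaced element is "who" (word 1).
It is linked across 2 clause boundaries (Ø → Ø).
It functions as the subject of "examined", so the gap sits immediately after word 8 ("said").
Base order: That scout has believed that pilot said that who examined the bridge when Sam hesitated.

8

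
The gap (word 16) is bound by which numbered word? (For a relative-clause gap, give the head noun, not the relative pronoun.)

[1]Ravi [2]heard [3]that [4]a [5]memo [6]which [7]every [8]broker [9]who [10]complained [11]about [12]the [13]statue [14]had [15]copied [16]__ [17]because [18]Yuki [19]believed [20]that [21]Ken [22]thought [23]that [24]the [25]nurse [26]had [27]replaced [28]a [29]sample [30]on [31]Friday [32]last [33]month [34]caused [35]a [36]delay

The gap at 16 is the object of "copied", inside a relative clause.
The relative pronoun is "which" (word 6); it is bound by the head noun immediately before it.
Its filler is the head noun "memo", at word 5.

5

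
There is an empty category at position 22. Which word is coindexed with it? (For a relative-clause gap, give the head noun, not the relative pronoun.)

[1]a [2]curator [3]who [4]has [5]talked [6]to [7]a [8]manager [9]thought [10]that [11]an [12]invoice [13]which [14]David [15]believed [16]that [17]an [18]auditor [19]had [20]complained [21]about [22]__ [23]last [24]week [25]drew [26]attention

12

The gap at 22 is the prepositional object of "complained", inside a relative clause.
The relative pronoun is "which" (word 13); it is bound by the head noun immediately before it.
Its filler is the head noun "invoice", at word 12.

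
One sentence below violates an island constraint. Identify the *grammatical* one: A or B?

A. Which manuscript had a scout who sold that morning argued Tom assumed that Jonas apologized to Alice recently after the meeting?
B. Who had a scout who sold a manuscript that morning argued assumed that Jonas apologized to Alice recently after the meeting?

B

In A, the wh-phrase is extracted from inside a complex-NP island (relative clause) (introduced by "who"), which blocks movement.
In B, the extraction path crosses only that-complement boundaries, which are transparent.
So B is grammatical.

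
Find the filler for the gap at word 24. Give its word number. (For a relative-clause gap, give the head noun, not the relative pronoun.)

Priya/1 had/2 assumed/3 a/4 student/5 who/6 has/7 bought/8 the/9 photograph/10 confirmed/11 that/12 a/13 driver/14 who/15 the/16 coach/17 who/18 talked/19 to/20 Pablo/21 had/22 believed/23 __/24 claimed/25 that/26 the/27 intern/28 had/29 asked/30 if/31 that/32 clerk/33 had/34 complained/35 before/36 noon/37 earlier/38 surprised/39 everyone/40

14

The gap at 24 is the subject of "claimed", inside a relative clause.
The relative pronoun is "who" (word 15); it is bound by the head noun immediately before it.
Its filler is the head noun "driver", at word 14.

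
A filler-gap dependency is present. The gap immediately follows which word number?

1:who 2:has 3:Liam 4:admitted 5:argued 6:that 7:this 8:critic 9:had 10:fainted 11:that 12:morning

4

The displaced element is "who" (word 1).
It is linked across 1 clause boundary (Ø).
It functions as the subject of "argued", so the gap sits immediately after word 4 ("admitted").
Base order: Liam has admitted who argued that this critic had fainted that morning.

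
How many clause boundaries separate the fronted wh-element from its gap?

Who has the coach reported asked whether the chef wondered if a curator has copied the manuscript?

"who" is extracted from the subject of "asked".
Boundaries crossed, outermost first: [Ø] — 1 in total.

1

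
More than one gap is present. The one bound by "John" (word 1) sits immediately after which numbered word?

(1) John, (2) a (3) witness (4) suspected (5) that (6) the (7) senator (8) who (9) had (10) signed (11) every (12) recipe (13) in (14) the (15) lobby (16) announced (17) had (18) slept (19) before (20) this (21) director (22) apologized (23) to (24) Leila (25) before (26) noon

16

The displaced element is "John" (word 1).
It is linked across 2 clause boundaries (that → Ø).
It functions as the subject of "slept", so the gap sits immediately after word 16 ("announced").
Base order: A witness suspected that the senator who had signed every recipe in the lobby announced John had slept before this director apologized to Leila before noon.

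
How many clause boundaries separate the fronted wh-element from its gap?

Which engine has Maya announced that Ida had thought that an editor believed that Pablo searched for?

3

"which engine" is extracted from the PP object of "searched".
Boundaries crossed, outermost first: [that], [that], [that] — 3 in total.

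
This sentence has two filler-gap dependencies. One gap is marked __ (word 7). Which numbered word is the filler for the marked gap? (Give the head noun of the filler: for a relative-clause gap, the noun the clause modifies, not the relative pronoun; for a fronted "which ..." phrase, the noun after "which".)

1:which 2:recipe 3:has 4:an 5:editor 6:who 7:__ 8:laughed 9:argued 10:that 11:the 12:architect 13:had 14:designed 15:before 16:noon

5

The marked gap is inside the relative clause, the subject of "laughed".
Its filler is the head noun "editor" (via "who"), at word 5.
(The other dependency links word 2 to a gap after word 14.)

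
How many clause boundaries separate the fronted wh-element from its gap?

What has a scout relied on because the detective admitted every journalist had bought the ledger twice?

0

"what" originates inside the matrix clause — no clause boundary is crossed.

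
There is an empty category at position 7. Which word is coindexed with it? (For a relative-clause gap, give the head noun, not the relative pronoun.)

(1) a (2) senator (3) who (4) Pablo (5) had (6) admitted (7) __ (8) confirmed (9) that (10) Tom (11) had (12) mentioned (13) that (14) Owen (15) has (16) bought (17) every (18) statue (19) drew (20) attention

2

The gap at 7 is the subject of "confirmed", inside a relative clause.
The relative pronoun is "who" (word 3); it is bound by the head noun immediately before it.
Its filler is the head noun "senator", at word 2.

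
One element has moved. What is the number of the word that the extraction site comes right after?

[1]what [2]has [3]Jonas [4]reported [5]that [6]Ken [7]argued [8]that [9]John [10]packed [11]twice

10

The displaced element is "what" (word 1).
It is linked across 2 clause boundaries (that → that).
It functions as the direct object of "packed", so the gap sits immediately after word 10 ("packed").
Base order: Jonas has reported that Ken argued that John packed what twice.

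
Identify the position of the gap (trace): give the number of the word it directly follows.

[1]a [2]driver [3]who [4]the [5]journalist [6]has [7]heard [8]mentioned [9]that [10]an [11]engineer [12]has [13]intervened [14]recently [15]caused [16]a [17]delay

7

The displaced element is "a driver" (word 2).
It is linked across 1 clause boundary (Ø).
It functions as the subject of "mentioned", so the gap sits immediately after word 7 ("heard").
Base order: The journalist has heard a driver mentioned that an engineer has intervened recently.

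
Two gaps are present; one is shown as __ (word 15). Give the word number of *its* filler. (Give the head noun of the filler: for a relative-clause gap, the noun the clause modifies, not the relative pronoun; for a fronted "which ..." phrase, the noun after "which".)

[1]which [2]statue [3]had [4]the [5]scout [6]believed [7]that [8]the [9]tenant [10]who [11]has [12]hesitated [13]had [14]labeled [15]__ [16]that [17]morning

2

The marked gap is the direct object of "labeled".
Its filler is the fronted wh-phrase "which statue", at word 2.
(The other dependency links word 9 to a gap after word 10.)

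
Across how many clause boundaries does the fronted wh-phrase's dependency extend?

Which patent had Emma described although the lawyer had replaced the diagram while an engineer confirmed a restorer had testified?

"which patent" originates inside the matrix clause — no clause boundary is crossed.

0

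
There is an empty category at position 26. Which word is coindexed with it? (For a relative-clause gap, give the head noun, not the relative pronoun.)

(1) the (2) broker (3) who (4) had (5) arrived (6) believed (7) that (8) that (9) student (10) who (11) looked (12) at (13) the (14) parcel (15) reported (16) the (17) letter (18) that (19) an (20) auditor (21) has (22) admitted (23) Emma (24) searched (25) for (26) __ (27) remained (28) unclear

The gap at 26 is the prepositional object of "searched", inside a relative clause.
The relative pronoun is "that" (word 18); it is bound by the head noun immediately before it.
Its filler is the head noun "letter", at word 17.

17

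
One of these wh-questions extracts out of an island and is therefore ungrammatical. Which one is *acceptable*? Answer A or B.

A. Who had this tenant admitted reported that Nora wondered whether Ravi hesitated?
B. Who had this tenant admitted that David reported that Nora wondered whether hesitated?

A

In B, the wh-phrase is extracted from inside a wh-island (introduced by "whether"), which blocks movement.
In A, the extraction path crosses only that-complement boundaries, which are transparent.
So A is grammatical.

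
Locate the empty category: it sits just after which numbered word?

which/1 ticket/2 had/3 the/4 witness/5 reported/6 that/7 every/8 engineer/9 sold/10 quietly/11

10

The displaced element is "which ticket" (word 2).
It is linked across 1 clause boundary (that).
It functions as the direct object of "sold", so the gap sits immediately after word 10 ("sold").
Base order: The witness had reported that every engineer sold which ticket quietly.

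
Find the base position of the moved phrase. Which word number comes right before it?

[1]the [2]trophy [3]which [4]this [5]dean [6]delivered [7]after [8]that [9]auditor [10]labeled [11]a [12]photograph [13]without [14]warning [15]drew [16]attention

The displaced element is "the trophy" (word 2).
It functions as the direct object of "delivered", so the gap sits immediately after word 6 ("delivered").
Base order: This dean delivered the trophy after that auditor labeled a photograph without warning.

6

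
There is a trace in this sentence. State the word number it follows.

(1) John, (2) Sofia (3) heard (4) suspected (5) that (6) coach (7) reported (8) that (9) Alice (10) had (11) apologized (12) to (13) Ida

3

The displaced element is "John" (word 1).
It is linked across 1 clause boundary (Ø).
It functions as the subject of "suspected", so the gap sits immediately after word 3 ("heard").
Base order: Sofia heard that John suspected that coach reported that Alice had apologized to Ida.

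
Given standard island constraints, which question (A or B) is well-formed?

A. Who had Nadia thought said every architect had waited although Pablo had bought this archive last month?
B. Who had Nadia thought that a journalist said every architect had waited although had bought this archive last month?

In B, the wh-phrase is extracted from inside an adjunct island (introduced by "although"), which blocks movement.
In A, the extraction path crosses only that-complement boundaries, which are transparent.
So A is grammatical.

A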